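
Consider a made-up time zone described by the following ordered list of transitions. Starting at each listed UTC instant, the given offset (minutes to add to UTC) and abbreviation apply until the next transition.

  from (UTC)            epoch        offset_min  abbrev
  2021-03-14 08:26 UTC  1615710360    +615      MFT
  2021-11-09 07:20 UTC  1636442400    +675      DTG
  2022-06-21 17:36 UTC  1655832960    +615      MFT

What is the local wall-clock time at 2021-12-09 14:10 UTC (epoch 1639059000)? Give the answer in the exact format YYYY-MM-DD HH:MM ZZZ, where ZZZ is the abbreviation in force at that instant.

Query: 2021-12-09 14:10 UTC
Rule 2/3 (DTG, +11:15): 2021-11-09 07:20 UTC ≤ query < 2022-06-21 17:36 UTC
14·60 + 10 + 675 = 1525 min
1525 = 1·1440 + 85; 85 = 1·60 + 25 → 01:25, 2021-12-09 + 1 day = 2021-12-10
→ 2021-12-10 01:25 DTG

2021-12-10 01:25 DTG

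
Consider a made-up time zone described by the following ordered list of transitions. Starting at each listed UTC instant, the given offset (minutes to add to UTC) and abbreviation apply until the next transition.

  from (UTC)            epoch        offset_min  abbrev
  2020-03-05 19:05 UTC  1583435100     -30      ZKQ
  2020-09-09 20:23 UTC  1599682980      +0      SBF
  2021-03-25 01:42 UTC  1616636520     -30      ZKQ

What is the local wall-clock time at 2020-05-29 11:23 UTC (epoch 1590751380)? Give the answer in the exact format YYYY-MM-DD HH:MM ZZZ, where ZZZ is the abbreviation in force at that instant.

2020-05-29 10:53 ZKQ

Query: 2020-05-29 11:23 UTC
Rule 1/3 (ZKQ, -00:30): 2020-03-05 19:05 UTC ≤ query < 2020-09-09 20:23 UTC
11·60 + 23 - 30 = 653 min
653 = 0·1440 + 653; 653 = 10·60 + 53 → 10:53, same day
→ 2020-05-29 10:53 ZKQ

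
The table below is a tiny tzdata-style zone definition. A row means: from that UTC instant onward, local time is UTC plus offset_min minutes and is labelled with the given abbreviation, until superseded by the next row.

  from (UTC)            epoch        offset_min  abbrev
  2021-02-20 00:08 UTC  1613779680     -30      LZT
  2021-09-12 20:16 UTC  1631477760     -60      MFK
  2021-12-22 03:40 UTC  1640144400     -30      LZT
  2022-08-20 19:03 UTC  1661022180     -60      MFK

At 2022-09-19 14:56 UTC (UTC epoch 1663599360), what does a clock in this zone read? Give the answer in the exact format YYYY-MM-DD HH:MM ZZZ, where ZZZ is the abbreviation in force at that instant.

2022-09-19 13:56 MFK

Query: 2022-09-19 14:56 UTC
Rule 4/4 (MFK, -01:00): 2022-08-20 19:03 UTC ≤ query < +∞
14·60 + 56 - 60 = 836 min
836 = 0·1440 + 836; 836 = 13·60 + 56 → 13:56, same day
→ 2022-09-19 13:56 MFK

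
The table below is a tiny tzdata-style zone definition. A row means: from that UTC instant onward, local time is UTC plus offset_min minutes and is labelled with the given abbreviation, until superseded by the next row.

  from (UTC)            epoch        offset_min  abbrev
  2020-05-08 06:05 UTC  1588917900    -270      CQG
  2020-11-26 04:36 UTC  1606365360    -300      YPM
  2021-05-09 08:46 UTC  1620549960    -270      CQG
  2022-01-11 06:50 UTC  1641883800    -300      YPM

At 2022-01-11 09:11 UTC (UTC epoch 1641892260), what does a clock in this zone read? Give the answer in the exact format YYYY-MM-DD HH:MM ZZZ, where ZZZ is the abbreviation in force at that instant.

Query: 2022-01-11 09:11 UTC
Rule 4/4 (YPM, -05:00): 2022-01-11 06:50 UTC ≤ query < +∞
9·60 + 11 - 300 = 251 min
251 = 0·1440 + 251; 251 = 4·60 + 11 → 04:11, same day
→ 2022-01-11 04:11 YPM

2022-01-11 04:11 YPM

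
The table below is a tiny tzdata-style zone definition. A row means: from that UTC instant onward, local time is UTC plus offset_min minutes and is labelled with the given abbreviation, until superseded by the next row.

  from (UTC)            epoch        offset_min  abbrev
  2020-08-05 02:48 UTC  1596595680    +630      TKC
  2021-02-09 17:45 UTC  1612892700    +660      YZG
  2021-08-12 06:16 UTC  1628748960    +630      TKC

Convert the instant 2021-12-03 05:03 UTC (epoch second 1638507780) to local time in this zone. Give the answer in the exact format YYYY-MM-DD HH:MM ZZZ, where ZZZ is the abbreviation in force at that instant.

2021-12-03 15:33 TKC

Query: 2021-12-03 05:03 UTC
Rule 3/3 (TKC, +10:30): 2021-08-12 06:16 UTC ≤ query < +∞
5·60 + 3 + 630 = 933 min
933 = 0·1440 + 933; 933 = 15·60 + 33 → 15:33, same day
→ 2021-12-03 15:33 TKC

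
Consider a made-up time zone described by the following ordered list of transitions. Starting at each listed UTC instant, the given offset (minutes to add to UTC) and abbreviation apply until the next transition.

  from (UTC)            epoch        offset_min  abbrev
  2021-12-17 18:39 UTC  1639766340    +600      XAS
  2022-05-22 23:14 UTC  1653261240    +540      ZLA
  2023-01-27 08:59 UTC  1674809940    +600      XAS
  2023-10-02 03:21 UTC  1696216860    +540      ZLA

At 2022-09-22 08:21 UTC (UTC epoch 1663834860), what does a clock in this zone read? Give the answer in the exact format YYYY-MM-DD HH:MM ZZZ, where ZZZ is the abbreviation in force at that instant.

Query: 2022-09-22 08:21 UTC
Rule 2/4 (ZLA, +09:00): 2022-05-22 23:14 UTC ≤ query < 2023-01-27 08:59 UTC
8·60 + 21 + 540 = 1041 min
1041 = 0·1440 + 1041; 1041 = 17·60 + 21 → 17:21, same day
→ 2022-09-22 17:21 ZLA

2022-09-22 17:21 ZLA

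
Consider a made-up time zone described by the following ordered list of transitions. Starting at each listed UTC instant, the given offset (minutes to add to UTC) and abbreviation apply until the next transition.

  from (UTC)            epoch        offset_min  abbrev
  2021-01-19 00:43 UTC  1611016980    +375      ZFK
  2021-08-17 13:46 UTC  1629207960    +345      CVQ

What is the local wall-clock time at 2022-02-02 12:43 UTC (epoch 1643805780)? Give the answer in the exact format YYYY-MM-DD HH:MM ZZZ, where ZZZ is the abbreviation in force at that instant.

2022-02-02 18:28 CVQ

Query: 2022-02-02 12:43 UTC
Rule 2/2 (CVQ, +05:45): 2021-08-17 13:46 UTC ≤ query < +∞
12·60 + 43 + 345 = 1108 min
1108 = 0·1440 + 1108; 1108 = 18·60 + 28 → 18:28, same day
→ 2022-02-02 18:28 CVQ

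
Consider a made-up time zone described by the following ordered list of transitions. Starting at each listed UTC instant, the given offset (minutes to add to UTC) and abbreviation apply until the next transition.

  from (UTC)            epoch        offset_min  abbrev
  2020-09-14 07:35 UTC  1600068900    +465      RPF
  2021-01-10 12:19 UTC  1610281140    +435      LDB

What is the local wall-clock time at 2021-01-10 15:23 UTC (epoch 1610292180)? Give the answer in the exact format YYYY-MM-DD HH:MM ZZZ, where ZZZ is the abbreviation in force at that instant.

2021-01-10 22:38 LDB

Query: 2021-01-10 15:23 UTC
Rule 2/2 (LDB, +07:15): 2021-01-10 12:19 UTC ≤ query < +∞
15·60 + 23 + 435 = 1358 min
1358 = 0·1440 + 1358; 1358 = 22·60 + 38 → 22:38, same day
→ 2021-01-10 22:38 LDB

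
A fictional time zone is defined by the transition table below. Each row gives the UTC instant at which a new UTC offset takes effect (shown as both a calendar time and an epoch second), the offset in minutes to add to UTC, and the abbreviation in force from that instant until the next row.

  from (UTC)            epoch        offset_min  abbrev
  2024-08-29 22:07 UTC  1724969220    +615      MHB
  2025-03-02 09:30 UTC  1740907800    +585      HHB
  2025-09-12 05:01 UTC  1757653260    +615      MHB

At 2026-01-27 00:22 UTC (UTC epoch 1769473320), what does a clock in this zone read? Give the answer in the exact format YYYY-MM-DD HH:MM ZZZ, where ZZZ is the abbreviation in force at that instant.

Query: 2026-01-27 00:22 UTC
Rule 3/3 (MHB, +10:15): 2025-09-12 05:01 UTC ≤ query < +∞
0·60 + 22 + 615 = 637 min
637 = 0·1440 + 637; 637 = 10·60 + 37 → 10:37, same day
→ 2026-01-27 10:37 MHB

2026-01-27 10:37 MHB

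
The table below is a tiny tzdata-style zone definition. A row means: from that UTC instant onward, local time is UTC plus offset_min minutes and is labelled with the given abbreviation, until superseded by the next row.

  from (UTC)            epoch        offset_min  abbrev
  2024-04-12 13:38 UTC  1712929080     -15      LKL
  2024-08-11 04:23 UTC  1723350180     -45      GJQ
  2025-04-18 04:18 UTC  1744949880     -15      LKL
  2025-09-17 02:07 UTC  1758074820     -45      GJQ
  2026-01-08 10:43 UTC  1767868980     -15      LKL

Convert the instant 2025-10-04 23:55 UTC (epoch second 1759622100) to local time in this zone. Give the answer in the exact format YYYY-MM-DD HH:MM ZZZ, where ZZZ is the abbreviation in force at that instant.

Query: 2025-10-04 23:55 UTC
Rule 4/5 (GJQ, -00:45): 2025-09-17 02:07 UTC ≤ query < 2026-01-08 10:43 UTC
23·60 + 55 - 45 = 1390 min
1390 = 0·1440 + 1390; 1390 = 23·60 + 10 → 23:10, same day
→ 2025-10-04 23:10 GJQ

2025-10-04 23:10 GJQ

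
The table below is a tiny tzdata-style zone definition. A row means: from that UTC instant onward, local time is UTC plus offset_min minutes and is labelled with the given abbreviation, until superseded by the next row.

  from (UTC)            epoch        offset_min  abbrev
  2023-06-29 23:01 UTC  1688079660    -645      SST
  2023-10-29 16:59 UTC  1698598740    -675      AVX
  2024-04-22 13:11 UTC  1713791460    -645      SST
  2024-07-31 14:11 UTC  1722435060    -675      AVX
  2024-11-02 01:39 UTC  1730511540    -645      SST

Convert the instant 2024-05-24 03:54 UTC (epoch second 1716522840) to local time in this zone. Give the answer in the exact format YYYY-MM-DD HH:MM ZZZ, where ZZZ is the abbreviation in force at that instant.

2024-05-23 17:09 SST

Query: 2024-05-24 03:54 UTC
Rule 3/5 (SST, -10:45): 2024-04-22 13:11 UTC ≤ query < 2024-07-31 14:11 UTC
3·60 + 54 - 645 = -411 min
-411 = -1·1440 + 1029; 1029 = 17·60 + 9 → 17:09, 2024-05-24 - 1 day = 2024-05-23
→ 2024-05-23 17:09 SST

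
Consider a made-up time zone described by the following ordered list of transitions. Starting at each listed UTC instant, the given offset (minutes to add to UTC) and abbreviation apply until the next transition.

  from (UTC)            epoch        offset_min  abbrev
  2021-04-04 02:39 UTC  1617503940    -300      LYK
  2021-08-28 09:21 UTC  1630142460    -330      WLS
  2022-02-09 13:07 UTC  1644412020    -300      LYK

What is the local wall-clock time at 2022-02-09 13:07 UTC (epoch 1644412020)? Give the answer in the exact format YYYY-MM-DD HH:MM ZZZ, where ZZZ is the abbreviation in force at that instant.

Query: 2022-02-09 13:07 UTC
Rule 3/3 (LYK, -05:00): 2022-02-09 13:07 UTC ≤ query < +∞
13·60 + 7 - 300 = 487 min
487 = 0·1440 + 487; 487 = 8·60 + 7 → 08:07, same day
→ 2022-02-09 08:07 LYK

2022-02-09 08:07 LYK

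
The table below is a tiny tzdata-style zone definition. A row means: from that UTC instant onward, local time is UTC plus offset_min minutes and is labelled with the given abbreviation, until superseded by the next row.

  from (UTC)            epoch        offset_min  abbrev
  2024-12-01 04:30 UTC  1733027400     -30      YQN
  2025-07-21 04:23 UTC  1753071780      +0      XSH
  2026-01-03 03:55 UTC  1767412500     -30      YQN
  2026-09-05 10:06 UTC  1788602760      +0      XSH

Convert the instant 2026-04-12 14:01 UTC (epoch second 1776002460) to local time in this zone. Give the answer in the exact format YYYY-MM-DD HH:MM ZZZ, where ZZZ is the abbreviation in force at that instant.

Query: 2026-04-12 14:01 UTC
Rule 3/4 (YQN, -00:30): 2026-01-03 03:55 UTC ≤ query < 2026-09-05 10:06 UTC
14·60 + 1 - 30 = 811 min
811 = 0·1440 + 811; 811 = 13·60 + 31 → 13:31, same day
→ 2026-04-12 13:31 YQN

2026-04-12 13:31 YQN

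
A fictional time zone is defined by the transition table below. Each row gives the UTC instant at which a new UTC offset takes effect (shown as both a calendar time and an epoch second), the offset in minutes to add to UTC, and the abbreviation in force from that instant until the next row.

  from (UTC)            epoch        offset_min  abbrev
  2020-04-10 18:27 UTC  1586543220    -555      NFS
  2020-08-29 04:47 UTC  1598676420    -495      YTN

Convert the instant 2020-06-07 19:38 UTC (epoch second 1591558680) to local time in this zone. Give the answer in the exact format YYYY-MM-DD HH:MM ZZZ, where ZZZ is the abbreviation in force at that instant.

Query: 2020-06-07 19:38 UTC
Rule 1/2 (NFS, -09:15): 2020-04-10 18:27 UTC ≤ query < 2020-08-29 04:47 UTC
19·60 + 38 - 555 = 623 min
623 = 0·1440 + 623; 623 = 10·60 + 23 → 10:23, same day
→ 2020-06-07 10:23 NFS

2020-06-07 10:23 NFS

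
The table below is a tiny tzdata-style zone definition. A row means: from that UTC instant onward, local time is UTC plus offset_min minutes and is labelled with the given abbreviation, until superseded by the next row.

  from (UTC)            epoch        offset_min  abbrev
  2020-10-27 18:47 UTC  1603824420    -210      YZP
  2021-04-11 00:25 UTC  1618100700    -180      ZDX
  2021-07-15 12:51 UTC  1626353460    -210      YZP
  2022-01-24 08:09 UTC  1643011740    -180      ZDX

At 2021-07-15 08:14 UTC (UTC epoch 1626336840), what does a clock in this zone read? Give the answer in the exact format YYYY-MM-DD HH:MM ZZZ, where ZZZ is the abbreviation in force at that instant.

Query: 2021-07-15 08:14 UTC
Rule 2/4 (ZDX, -03:00): 2021-04-11 00:25 UTC ≤ query < 2021-07-15 12:51 UTC
8·60 + 14 - 180 = 314 min
314 = 0·1440 + 314; 314 = 5·60 + 14 → 05:14, same day
→ 2021-07-15 05:14 ZDX

2021-07-15 05:14 ZDX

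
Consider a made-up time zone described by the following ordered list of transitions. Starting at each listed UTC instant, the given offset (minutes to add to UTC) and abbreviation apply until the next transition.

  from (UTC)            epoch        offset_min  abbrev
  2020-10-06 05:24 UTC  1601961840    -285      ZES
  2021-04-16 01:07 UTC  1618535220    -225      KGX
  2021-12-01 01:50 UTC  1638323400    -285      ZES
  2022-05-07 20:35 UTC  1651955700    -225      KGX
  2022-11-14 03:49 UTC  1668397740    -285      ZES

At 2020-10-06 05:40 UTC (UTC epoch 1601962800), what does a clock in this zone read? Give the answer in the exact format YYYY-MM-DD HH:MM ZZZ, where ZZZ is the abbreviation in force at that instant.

2020-10-06 00:55 ZES

Query: 2020-10-06 05:40 UTC
Rule 1/5 (ZES, -04:45): 2020-10-06 05:24 UTC ≤ query < 2021-04-16 01:07 UTC
5·60 + 40 - 285 = 55 min
55 = 0·1440 + 55; 55 = 0·60 + 55 → 00:55, same day
→ 2020-10-06 00:55 ZES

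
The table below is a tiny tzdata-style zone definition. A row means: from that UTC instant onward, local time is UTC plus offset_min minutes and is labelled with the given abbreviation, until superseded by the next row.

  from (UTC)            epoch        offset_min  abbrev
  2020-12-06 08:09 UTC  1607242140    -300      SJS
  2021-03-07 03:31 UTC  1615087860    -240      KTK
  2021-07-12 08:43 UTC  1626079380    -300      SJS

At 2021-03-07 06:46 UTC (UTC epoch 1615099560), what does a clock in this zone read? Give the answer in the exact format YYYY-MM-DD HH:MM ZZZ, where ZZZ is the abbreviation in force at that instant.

2021-03-07 02:46 KTK

Query: 2021-03-07 06:46 UTC
Rule 2/3 (KTK, -04:00): 2021-03-07 03:31 UTC ≤ query < 2021-07-12 08:43 UTC
6·60 + 46 - 240 = 166 min
166 = 0·1440 + 166; 166 = 2·60 + 46 → 02:46, same day
→ 2021-03-07 02:46 KTK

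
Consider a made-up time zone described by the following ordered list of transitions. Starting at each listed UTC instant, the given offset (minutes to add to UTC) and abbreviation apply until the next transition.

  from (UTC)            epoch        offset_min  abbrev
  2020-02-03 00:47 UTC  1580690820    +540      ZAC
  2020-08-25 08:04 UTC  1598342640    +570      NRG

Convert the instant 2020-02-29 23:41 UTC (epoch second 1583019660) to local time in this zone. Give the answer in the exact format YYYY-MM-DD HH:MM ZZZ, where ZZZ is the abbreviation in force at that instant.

Query: 2020-02-29 23:41 UTC
Rule 1/2 (ZAC, +09:00): 2020-02-03 00:47 UTC ≤ query < 2020-08-25 08:04 UTC
23·60 + 41 + 540 = 1961 min
1961 = 1·1440 + 521; 521 = 8·60 + 41 → 08:41, 2020-02-29 + 1 day = 2020-03-01
→ 2020-03-01 08:41 ZAC

2020-03-01 08:41 ZAC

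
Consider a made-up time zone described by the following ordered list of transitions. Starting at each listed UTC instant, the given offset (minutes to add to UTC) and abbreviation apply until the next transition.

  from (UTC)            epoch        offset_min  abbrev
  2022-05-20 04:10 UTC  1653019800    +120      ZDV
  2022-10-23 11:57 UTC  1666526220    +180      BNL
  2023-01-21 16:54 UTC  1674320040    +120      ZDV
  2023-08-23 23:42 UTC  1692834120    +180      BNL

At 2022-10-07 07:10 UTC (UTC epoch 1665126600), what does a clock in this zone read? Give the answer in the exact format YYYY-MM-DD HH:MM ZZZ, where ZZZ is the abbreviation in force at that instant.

Query: 2022-10-07 07:10 UTC
Rule 1/4 (ZDV, +02:00): 2022-05-20 04:10 UTC ≤ query < 2022-10-23 11:57 UTC
7·60 + 10 + 120 = 550 min
550 = 0·1440 + 550; 550 = 9·60 + 10 → 09:10, same day
→ 2022-10-07 09:10 ZDV

2022-10-07 09:10 ZDV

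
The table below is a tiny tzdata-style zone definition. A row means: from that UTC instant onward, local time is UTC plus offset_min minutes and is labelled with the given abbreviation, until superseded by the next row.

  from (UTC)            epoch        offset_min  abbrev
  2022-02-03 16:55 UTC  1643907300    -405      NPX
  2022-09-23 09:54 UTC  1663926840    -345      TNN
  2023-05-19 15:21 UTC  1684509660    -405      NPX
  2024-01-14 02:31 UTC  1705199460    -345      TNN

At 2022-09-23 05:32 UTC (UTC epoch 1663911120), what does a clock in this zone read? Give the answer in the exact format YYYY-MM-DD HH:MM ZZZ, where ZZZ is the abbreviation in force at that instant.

2022-09-22 22:47 NPX

Query: 2022-09-23 05:32 UTC
Rule 1/4 (NPX, -06:45): 2022-02-03 16:55 UTC ≤ query < 2022-09-23 09:54 UTC
5·60 + 32 - 405 = -73 min
-73 = -1·1440 + 1367; 1367 = 22·60 + 47 → 22:47, 2022-09-23 - 1 day = 2022-09-22
→ 2022-09-22 22:47 NPX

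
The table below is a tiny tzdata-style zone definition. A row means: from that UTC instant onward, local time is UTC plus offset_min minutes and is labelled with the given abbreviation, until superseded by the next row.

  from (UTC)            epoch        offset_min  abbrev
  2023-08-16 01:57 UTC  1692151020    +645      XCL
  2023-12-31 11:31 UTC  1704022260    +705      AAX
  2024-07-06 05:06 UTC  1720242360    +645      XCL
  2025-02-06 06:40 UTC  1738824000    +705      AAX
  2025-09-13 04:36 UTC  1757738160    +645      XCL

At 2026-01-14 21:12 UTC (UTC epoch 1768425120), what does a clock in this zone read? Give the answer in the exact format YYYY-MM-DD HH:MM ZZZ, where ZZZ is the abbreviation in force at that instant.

Query: 2026-01-14 21:12 UTC
Rule 5/5 (XCL, +10:45): 2025-09-13 04:36 UTC ≤ query < +∞
21·60 + 12 + 645 = 1917 min
1917 = 1·1440 + 477; 477 = 7·60 + 57 → 07:57, 2026-01-14 + 1 day = 2026-01-15
→ 2026-01-15 07:57 XCL

2026-01-15 07:57 XCL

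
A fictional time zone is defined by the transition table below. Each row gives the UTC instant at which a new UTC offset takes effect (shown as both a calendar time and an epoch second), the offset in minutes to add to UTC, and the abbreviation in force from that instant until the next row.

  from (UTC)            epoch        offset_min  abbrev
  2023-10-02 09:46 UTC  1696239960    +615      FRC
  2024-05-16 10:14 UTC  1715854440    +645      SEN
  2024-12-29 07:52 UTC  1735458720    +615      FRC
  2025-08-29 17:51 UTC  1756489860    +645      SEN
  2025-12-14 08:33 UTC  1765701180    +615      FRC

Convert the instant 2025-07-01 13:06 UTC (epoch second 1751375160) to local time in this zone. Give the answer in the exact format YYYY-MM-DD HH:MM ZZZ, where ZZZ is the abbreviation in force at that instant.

Query: 2025-07-01 13:06 UTC
Rule 3/5 (FRC, +10:15): 2024-12-29 07:52 UTC ≤ query < 2025-08-29 17:51 UTC
13·60 + 6 + 615 = 1401 min
1401 = 0·1440 + 1401; 1401 = 23·60 + 21 → 23:21, same day
→ 2025-07-01 23:21 FRC

2025-07-01 23:21 FRC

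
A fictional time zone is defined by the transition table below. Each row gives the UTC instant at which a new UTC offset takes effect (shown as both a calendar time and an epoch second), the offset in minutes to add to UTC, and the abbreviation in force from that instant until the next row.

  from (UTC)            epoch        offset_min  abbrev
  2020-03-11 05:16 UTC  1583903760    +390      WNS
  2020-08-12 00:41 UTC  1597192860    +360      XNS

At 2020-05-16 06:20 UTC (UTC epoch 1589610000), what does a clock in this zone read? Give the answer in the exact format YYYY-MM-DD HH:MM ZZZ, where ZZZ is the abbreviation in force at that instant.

2020-05-16 12:50 WNS

Query: 2020-05-16 06:20 UTC
Rule 1/2 (WNS, +06:30): 2020-03-11 05:16 UTC ≤ query < 2020-08-12 00:41 UTC
6·60 + 20 + 390 = 770 min
770 = 0·1440 + 770; 770 = 12·60 + 50 → 12:50, same day
→ 2020-05-16 12:50 WNS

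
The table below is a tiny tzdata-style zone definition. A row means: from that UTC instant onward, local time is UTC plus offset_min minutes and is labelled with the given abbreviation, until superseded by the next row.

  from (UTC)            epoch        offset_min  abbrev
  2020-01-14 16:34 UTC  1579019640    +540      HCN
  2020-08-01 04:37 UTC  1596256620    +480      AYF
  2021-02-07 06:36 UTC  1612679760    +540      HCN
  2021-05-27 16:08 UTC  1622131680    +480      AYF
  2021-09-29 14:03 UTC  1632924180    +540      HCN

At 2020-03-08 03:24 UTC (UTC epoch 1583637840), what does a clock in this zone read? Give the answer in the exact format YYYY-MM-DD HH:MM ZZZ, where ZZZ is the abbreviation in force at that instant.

2020-03-08 12:24 HCN

Query: 2020-03-08 03:24 UTC
Rule 1/5 (HCN, +09:00): 2020-01-14 16:34 UTC ≤ query < 2020-08-01 04:37 UTC
3·60 + 24 + 540 = 744 min
744 = 0·1440 + 744; 744 = 12·60 + 24 → 12:24, same day
→ 2020-03-08 12:24 HCN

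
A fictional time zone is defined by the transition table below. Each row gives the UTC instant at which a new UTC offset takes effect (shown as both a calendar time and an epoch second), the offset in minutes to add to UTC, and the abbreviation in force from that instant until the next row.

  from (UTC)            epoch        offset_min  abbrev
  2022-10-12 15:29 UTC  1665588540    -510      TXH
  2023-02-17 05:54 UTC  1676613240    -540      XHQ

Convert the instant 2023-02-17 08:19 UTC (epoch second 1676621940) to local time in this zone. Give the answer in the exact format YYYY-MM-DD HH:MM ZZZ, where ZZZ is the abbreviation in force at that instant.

2023-02-16 23:19 XHQ

Query: 2023-02-17 08:19 UTC
Rule 2/2 (XHQ, -09:00): 2023-02-17 05:54 UTC ≤ query < +∞
8·60 + 19 - 540 = -41 min
-41 = -1·1440 + 1399; 1399 = 23·60 + 19 → 23:19, 2023-02-17 - 1 day = 2023-02-16
→ 2023-02-16 23:19 XHQ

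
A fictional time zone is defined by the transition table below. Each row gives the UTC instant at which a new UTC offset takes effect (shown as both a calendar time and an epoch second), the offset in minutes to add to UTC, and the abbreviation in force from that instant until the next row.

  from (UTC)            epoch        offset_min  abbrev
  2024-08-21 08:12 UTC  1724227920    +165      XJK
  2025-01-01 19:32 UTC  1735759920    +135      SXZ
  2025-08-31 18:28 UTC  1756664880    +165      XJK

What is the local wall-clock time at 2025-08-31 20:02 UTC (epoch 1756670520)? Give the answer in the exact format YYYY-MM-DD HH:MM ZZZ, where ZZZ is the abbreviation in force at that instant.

2025-08-31 22:47 XJK

Query: 2025-08-31 20:02 UTC
Rule 3/3 (XJK, +02:45): 2025-08-31 18:28 UTC ≤ query < +∞
20·60 + 2 + 165 = 1367 min
1367 = 0·1440 + 1367; 1367 = 22·60 + 47 → 22:47, same day
→ 2025-08-31 22:47 XJK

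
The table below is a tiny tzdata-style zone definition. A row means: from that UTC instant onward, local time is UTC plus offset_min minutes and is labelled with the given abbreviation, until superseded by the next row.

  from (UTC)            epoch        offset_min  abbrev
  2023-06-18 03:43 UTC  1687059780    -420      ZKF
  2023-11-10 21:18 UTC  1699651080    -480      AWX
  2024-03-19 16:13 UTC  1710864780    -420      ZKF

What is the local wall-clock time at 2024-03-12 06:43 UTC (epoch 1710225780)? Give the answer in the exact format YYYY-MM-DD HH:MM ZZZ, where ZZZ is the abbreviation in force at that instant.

Query: 2024-03-12 06:43 UTC
Rule 2/3 (AWX, -08:00): 2023-11-10 21:18 UTC ≤ query < 2024-03-19 16:13 UTC
6·60 + 43 - 480 = -77 min
-77 = -1·1440 + 1363; 1363 = 22·60 + 43 → 22:43, 2024-03-12 - 1 day = 2024-03-11
→ 2024-03-11 22:43 AWX

2024-03-11 22:43 AWX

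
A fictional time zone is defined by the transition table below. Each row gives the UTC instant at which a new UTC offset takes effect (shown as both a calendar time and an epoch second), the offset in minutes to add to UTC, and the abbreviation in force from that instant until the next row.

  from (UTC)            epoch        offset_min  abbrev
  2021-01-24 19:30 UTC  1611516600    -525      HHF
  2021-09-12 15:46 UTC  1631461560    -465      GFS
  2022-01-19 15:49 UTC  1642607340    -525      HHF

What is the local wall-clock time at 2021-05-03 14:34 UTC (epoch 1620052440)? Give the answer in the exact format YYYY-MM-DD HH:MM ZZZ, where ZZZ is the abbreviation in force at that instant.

Query: 2021-05-03 14:34 UTC
Rule 1/3 (HHF, -08:45): 2021-01-24 19:30 UTC ≤ query < 2021-09-12 15:46 UTC
14·60 + 34 - 525 = 349 min
349 = 0·1440 + 349; 349 = 5·60 + 49 → 05:49, same day
→ 2021-05-03 05:49 HHF

2021-05-03 05:49 HHF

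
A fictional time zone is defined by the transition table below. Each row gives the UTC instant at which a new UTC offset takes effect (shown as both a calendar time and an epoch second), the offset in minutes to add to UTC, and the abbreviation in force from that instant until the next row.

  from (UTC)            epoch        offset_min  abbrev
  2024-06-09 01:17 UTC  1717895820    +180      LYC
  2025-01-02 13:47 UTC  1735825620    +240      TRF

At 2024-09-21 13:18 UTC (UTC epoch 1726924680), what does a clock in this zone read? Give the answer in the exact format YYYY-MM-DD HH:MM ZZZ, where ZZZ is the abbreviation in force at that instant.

Query: 2024-09-21 13:18 UTC
Rule 1/2 (LYC, +03:00): 2024-06-09 01:17 UTC ≤ query < 2025-01-02 13:47 UTC
13·60 + 18 + 180 = 978 min
978 = 0·1440 + 978; 978 = 16·60 + 18 → 16:18, same day
→ 2024-09-21 16:18 LYC

2024-09-21 16:18 LYC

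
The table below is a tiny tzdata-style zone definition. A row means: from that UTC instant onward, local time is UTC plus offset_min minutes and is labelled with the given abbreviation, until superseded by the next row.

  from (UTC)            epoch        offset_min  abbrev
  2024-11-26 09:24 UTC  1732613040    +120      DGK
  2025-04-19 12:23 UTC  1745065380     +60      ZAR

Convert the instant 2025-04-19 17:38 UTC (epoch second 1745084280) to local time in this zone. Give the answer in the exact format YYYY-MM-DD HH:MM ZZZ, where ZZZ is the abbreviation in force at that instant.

2025-04-19 18:38 ZAR

Query: 2025-04-19 17:38 UTC
Rule 2/2 (ZAR, +01:00): 2025-04-19 12:23 UTC ≤ query < +∞
17·60 + 38 + 60 = 1118 min
1118 = 0·1440 + 1118; 1118 = 18·60 + 38 → 18:38, same day
→ 2025-04-19 18:38 ZAR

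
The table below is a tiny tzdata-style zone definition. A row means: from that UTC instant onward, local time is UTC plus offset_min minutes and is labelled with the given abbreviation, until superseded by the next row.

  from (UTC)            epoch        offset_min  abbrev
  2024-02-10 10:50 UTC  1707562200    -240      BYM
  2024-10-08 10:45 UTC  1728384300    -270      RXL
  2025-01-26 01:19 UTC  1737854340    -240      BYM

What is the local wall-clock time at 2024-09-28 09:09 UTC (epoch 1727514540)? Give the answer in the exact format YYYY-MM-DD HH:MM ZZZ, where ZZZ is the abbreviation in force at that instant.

Query: 2024-09-28 09:09 UTC
Rule 1/3 (BYM, -04:00): 2024-02-10 10:50 UTC ≤ query < 2024-10-08 10:45 UTC
9·60 + 9 - 240 = 309 min
309 = 0·1440 + 309; 309 = 5·60 + 9 → 05:09, same day
→ 2024-09-28 05:09 BYM

2024-09-28 05:09 BYM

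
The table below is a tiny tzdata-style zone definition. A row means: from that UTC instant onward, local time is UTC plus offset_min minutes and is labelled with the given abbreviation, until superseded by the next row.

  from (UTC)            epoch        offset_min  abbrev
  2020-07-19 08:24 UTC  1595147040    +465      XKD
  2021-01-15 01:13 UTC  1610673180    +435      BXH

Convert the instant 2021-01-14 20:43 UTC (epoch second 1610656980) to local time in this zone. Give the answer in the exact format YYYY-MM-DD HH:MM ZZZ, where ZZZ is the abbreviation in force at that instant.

Query: 2021-01-14 20:43 UTC
Rule 1/2 (XKD, +07:45): 2020-07-19 08:24 UTC ≤ query < 2021-01-15 01:13 UTC
20·60 + 43 + 465 = 1708 min
1708 = 1·1440 + 268; 268 = 4·60 + 28 → 04:28, 2021-01-14 + 1 day = 2021-01-15
→ 2021-01-15 04:28 XKD

2021-01-15 04:28 XKD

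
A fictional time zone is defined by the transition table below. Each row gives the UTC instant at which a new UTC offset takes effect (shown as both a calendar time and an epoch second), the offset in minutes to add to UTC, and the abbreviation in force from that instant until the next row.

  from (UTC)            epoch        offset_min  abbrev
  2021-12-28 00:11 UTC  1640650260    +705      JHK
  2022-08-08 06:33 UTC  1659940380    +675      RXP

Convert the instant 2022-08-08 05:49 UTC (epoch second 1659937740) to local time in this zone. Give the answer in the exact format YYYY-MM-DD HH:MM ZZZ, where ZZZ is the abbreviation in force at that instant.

2022-08-08 17:34 JHK

Query: 2022-08-08 05:49 UTC
Rule 1/2 (JHK, +11:45): 2021-12-28 00:11 UTC ≤ query < 2022-08-08 06:33 UTC
5·60 + 49 + 705 = 1054 min
1054 = 0·1440 + 1054; 1054 = 17·60 + 34 → 17:34, same day
→ 2022-08-08 17:34 JHK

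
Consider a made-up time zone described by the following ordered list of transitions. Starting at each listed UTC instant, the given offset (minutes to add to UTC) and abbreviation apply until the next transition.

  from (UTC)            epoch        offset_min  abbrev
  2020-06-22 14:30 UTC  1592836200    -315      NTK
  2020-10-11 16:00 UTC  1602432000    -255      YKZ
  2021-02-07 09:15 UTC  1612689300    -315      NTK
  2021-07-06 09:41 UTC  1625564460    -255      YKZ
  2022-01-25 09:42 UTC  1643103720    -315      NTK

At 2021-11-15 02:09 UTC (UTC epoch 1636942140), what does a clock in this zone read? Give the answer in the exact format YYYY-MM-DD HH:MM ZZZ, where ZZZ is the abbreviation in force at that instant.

2021-11-14 21:54 YKZ

Query: 2021-11-15 02:09 UTC
Rule 4/5 (YKZ, -04:15): 2021-07-06 09:41 UTC ≤ query < 2022-01-25 09:42 UTC
2·60 + 9 - 255 = -126 min
-126 = -1·1440 + 1314; 1314 = 21·60 + 54 → 21:54, 2021-11-15 - 1 day = 2021-11-14
→ 2021-11-14 21:54 YKZ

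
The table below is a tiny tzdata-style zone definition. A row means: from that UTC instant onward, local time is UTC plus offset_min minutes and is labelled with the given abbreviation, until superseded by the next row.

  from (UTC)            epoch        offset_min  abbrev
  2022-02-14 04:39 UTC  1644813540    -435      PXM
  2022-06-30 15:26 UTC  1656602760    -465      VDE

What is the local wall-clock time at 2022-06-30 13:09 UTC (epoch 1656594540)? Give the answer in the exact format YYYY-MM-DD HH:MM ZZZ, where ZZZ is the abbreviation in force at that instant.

2022-06-30 05:54 PXM

Query: 2022-06-30 13:09 UTC
Rule 1/2 (PXM, -07:15): 2022-02-14 04:39 UTC ≤ query < 2022-06-30 15:26 UTC
13·60 + 9 - 435 = 354 min
354 = 0·1440 + 354; 354 = 5·60 + 54 → 05:54, same day
→ 2022-06-30 05:54 PXM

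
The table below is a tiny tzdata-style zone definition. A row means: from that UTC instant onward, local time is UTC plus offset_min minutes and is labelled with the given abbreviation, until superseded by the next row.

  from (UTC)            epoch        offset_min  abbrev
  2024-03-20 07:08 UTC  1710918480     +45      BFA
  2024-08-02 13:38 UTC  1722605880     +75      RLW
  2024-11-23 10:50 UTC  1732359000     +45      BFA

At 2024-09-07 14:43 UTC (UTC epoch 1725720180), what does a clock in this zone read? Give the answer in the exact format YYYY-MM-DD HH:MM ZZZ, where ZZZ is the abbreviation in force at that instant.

2024-09-07 15:58 RLW

Query: 2024-09-07 14:43 UTC
Rule 2/3 (RLW, +01:15): 2024-08-02 13:38 UTC ≤ query < 2024-11-23 10:50 UTC
14·60 + 43 + 75 = 958 min
958 = 0·1440 + 958; 958 = 15·60 + 58 → 15:58, same day
→ 2024-09-07 15:58 RLW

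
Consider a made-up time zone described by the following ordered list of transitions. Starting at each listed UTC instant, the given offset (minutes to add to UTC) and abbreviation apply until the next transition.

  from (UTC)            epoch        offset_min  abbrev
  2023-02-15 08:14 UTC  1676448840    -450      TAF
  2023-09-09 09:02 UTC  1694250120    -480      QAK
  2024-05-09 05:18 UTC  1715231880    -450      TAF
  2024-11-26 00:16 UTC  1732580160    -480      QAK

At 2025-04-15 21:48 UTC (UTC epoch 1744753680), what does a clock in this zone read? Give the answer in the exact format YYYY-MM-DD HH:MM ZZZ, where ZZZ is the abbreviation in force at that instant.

2025-04-15 13:48 QAK

Query: 2025-04-15 21:48 UTC
Rule 4/4 (QAK, -08:00): 2024-11-26 00:16 UTC ≤ query < +∞
21·60 + 48 - 480 = 828 min
828 = 0·1440 + 828; 828 = 13·60 + 48 → 13:48, same day
→ 2025-04-15 13:48 QAK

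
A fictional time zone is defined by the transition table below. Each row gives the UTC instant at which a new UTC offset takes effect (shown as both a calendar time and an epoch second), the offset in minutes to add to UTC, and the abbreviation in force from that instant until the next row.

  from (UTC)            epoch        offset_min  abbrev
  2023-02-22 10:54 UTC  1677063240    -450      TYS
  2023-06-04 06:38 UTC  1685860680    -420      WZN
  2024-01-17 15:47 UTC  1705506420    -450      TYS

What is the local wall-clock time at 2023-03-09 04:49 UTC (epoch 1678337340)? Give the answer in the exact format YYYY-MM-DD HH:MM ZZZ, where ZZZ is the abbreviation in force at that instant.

Query: 2023-03-09 04:49 UTC
Rule 1/3 (TYS, -07:30): 2023-02-22 10:54 UTC ≤ query < 2023-06-04 06:38 UTC
4·60 + 49 - 450 = -161 min
-161 = -1·1440 + 1279; 1279 = 21·60 + 19 → 21:19, 2023-03-09 - 1 day = 2023-03-08
→ 2023-03-08 21:19 TYS

2023-03-08 21:19 TYS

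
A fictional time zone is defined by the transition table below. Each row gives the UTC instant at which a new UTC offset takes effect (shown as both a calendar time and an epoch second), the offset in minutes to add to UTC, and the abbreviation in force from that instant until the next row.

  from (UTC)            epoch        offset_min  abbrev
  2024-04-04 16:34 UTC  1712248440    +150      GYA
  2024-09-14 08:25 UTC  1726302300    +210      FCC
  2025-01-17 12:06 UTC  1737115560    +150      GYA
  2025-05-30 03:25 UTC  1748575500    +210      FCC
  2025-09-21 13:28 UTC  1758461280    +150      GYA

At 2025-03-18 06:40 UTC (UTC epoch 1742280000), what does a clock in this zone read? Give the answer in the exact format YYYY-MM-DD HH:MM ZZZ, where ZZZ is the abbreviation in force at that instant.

Query: 2025-03-18 06:40 UTC
Rule 3/5 (GYA, +02:30): 2025-01-17 12:06 UTC ≤ query < 2025-05-30 03:25 UTC
6·60 + 40 + 150 = 550 min
550 = 0·1440 + 550; 550 = 9·60 + 10 → 09:10, same day
→ 2025-03-18 09:10 GYA

2025-03-18 09:10 GYA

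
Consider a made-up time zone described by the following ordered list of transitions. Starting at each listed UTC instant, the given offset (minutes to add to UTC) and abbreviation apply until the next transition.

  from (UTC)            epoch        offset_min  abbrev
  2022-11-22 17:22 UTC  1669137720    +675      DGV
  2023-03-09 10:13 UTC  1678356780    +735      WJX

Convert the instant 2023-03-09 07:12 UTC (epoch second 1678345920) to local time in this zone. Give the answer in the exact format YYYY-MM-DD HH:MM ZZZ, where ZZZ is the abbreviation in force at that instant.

Query: 2023-03-09 07:12 UTC
Rule 1/2 (DGV, +11:15): 2022-11-22 17:22 UTC ≤ query < 2023-03-09 10:13 UTC
7·60 + 12 + 675 = 1107 min
1107 = 0·1440 + 1107; 1107 = 18·60 + 27 → 18:27, same day
→ 2023-03-09 18:27 DGV

2023-03-09 18:27 DGV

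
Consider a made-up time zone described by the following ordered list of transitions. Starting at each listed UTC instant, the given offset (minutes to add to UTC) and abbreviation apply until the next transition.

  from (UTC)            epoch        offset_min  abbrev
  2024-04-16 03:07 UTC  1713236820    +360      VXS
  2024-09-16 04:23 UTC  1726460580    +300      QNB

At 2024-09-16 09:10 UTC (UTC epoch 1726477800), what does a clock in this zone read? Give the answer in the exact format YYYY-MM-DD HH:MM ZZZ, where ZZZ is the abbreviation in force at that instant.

2024-09-16 14:10 QNB

Query: 2024-09-16 09:10 UTC
Rule 2/2 (QNB, +05:00): 2024-09-16 04:23 UTC ≤ query < +∞
9·60 + 10 + 300 = 850 min
850 = 0·1440 + 850; 850 = 14·60 + 10 → 14:10, same day
→ 2024-09-16 14:10 QNB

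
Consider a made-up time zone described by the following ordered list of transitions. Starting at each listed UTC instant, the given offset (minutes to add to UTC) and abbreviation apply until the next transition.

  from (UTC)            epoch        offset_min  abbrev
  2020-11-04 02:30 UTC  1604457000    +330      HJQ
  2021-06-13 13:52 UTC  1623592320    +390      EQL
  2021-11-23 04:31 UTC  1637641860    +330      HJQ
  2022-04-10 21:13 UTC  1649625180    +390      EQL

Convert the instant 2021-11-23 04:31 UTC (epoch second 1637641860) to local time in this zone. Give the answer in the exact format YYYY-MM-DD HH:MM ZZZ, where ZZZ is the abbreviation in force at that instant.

Query: 2021-11-23 04:31 UTC
Rule 3/4 (HJQ, +05:30): 2021-11-23 04:31 UTC ≤ query < 2022-04-10 21:13 UTC
4·60 + 31 + 330 = 601 min
601 = 0·1440 + 601; 601 = 10·60 + 1 → 10:01, same day
→ 2021-11-23 10:01 HJQ

2021-11-23 10:01 HJQ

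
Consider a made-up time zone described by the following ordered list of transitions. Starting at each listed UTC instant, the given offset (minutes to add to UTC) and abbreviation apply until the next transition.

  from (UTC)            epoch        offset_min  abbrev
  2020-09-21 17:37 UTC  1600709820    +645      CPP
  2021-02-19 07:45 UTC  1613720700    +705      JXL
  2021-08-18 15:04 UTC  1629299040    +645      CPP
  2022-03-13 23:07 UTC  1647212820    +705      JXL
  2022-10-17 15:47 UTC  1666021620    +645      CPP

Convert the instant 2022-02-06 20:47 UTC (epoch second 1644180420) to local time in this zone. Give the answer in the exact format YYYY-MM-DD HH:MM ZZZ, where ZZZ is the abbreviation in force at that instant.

2022-02-07 07:32 CPP

Query: 2022-02-06 20:47 UTC
Rule 3/5 (CPP, +10:45): 2021-08-18 15:04 UTC ≤ query < 2022-03-13 23:07 UTC
20·60 + 47 + 645 = 1892 min
1892 = 1·1440 + 452; 452 = 7·60 + 32 → 07:32, 2022-02-06 + 1 day = 2022-02-07
→ 2022-02-07 07:32 CPP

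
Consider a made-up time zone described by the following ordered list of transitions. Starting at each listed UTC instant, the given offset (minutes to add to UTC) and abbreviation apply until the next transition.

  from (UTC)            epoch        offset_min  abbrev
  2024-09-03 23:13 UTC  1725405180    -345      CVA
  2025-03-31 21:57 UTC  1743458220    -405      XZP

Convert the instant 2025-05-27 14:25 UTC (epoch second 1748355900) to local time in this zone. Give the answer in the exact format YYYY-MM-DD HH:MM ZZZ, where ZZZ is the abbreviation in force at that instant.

Query: 2025-05-27 14:25 UTC
Rule 2/2 (XZP, -06:45): 2025-03-31 21:57 UTC ≤ query < +∞
14·60 + 25 - 405 = 460 min
460 = 0·1440 + 460; 460 = 7·60 + 40 → 07:40, same day
→ 2025-05-27 07:40 XZP

2025-05-27 07:40 XZP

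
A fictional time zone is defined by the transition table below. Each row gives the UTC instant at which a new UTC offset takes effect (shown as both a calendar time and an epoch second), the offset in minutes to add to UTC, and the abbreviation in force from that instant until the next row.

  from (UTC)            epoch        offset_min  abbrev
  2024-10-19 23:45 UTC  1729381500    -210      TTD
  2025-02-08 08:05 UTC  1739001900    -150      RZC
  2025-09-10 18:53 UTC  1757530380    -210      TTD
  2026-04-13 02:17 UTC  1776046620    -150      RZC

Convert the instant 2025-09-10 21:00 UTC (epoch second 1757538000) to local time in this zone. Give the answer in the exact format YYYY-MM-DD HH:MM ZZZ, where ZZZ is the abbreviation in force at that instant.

Query: 2025-09-10 21:00 UTC
Rule 3/4 (TTD, -03:30): 2025-09-10 18:53 UTC ≤ query < 2026-04-13 02:17 UTC
21·60 + 0 - 210 = 1050 min
1050 = 0·1440 + 1050; 1050 = 17·60 + 30 → 17:30, same day
→ 2025-09-10 17:30 TTD

2025-09-10 17:30 TTD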